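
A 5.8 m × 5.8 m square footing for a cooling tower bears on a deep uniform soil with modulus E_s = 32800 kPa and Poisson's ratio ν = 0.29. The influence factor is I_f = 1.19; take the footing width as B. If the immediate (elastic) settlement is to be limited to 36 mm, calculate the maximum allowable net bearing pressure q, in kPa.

S_e = q·B·(1−ν²)/E_s · I_f  ⇒  q = S_e·E_s / (B·(1−ν²)·I_f).
q = 0.036 × 32800 / (5.8 × 0.9159 × 1.19) = 186.8 kPa

q ≈ 187 kPa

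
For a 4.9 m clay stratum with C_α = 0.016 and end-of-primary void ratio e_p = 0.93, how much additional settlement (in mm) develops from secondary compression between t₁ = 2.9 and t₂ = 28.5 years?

Secondary compression: S_s = C_α·H/(1+e_p)·log₁₀(t₂/t₁)
S_s = 0.016×4.9/(1+0.93)×log₁₀(28.5/2.9)
    = 0.04062 × 0.9924 = 0.04031 m

S_s ≈ 40.3 mm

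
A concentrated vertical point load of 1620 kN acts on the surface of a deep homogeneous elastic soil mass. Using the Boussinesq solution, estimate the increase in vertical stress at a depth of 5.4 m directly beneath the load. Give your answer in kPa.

Boussinesq vertical stress below a point load on an elastic half-space:
Δσ_z = 3P/(2πz²) · [1 + (r/z)²]^(−5/2)
r/z = 0/5.4 = 0; [1+(r/z)²]^(−5/2) = 1.
Δσ_z = 3×1620/(2π×5.4²) × 1 = 26.526 × 1 = 26.53 kPa

Δσ_z ≈ 26.5 kPa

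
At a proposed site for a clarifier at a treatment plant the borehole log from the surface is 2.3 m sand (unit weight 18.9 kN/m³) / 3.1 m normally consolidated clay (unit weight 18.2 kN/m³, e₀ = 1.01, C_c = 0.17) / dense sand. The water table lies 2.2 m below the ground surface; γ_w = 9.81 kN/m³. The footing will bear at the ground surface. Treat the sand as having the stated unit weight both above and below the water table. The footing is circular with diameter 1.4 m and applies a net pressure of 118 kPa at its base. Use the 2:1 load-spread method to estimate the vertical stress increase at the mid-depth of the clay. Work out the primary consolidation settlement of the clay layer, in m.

S_c ≈ 0.016 m

Mid-depth of clay below the ground surface: z = 2.3 + 3.1/2 = 3.85 m.
Total vertical stress at mid-clay: σ_v = 18.9×2.3 + 18.2×1.55 = 71.68 kPa.
Pore pressure: u = 9.81×(3.85 − 2.2) = 16.186 kPa.
Initial effective stress: σ'_0 = σ_v − u = 71.68 − 16.186 = 55.494 kPa.
Stress increase at mid-clay by the 2:1 spreading method:
Δσ ≈ qD²/(D+z)² = 118×1.4²/(1.4+3.85)² = 8.3911 kPa
Final effective stress: σ'_f = σ'_0 + Δσ = 55.494 + 8.3911 = 63.885 kPa.
Normally consolidated clay, so the full stress increment lies on the virgin compression line:
S_c = C_c·H/(1+e₀)·log₁₀(σ'_f/σ'_0) = 0.17×3.1/(1+1.01)×log₁₀(63.885/55.494)
    = 0.26219 × 0.061153 = 0.01603 m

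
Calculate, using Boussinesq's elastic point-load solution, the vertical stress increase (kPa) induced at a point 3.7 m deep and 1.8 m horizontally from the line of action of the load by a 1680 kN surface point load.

Δσ_z ≈ 34.5 kPa

Boussinesq vertical stress below a point load on an elastic half-space:
Δσ_z = 3P/(2πz²) · [1 + (r/z)²]^(−5/2)
r/z = 1.8/3.7 = 0.48649; [1+(r/z)²]^(−5/2) = 0.58798.
Δσ_z = 3×1680/(2π×3.7²) × 0.58798 = 58.593 × 0.58798 = 34.45 kPa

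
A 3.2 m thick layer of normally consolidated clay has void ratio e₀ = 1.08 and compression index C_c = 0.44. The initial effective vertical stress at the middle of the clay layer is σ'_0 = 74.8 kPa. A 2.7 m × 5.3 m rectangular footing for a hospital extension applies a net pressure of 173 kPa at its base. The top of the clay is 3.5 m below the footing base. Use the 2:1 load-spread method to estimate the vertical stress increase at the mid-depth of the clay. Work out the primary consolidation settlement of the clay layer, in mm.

S_c ≈ 101 mm

Mid-depth of clay below the footing base: z = 3.5 + 3.2/2 = 5.1 m.
Stress increase at mid-clay by the 2:1 spreading method:
Δσ = qBL/((B+z)(L+z)) = 173×2.7×5.3/((2.7+5.1)(5.3+5.1)) = 30.518 kPa
Final effective stress: σ'_f = σ'_0 + Δσ = 74.8 + 30.518 = 105.32 kPa.
Normally consolidated clay, so the full stress increment lies on the virgin compression line:
S_c = C_c·H/(1+e₀)·log₁₀(σ'_f/σ'_0) = 0.44×3.2/(1+1.08)×log₁₀(105.32/74.8)
    = 0.67692 × 0.14861 = 0.1006 m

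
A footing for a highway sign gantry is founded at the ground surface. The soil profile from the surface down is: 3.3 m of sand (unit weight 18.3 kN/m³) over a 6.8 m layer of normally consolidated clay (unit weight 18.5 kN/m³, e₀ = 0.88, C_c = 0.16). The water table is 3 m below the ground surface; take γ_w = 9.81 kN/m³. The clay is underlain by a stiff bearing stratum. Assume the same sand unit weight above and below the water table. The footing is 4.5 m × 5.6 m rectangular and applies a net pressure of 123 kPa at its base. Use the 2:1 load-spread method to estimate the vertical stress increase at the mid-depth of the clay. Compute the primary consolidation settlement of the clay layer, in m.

Mid-depth of clay below the ground surface: z = 3.3 + 6.8/2 = 6.7 m.
Total vertical stress at mid-clay: σ_v = 18.3×3.3 + 18.5×3.4 = 123.29 kPa.
Pore pressure: u = 9.81×(6.7 − 3) = 36.297 kPa.
Initial effective stress: σ'_0 = σ_v − u = 123.29 − 36.297 = 86.993 kPa.
Stress increase at mid-clay by the 2:1 spreading method:
Δσ = qBL/((B+z)(L+z)) = 123×4.5×5.6/((4.5+6.7)(5.6+6.7)) = 22.5 kPa
Final effective stress: σ'_f = σ'_0 + Δσ = 86.993 + 22.5 = 109.49 kPa.
Normally consolidated clay, so the full stress increment lies on the virgin compression line:
S_c = C_c·H/(1+e₀)·log₁₀(σ'_f/σ'_0) = 0.16×6.8/(1+0.88)×log₁₀(109.49/86.993)
    = 0.57872 × 0.09989 = 0.05781 m

S_c ≈ 0.0578 m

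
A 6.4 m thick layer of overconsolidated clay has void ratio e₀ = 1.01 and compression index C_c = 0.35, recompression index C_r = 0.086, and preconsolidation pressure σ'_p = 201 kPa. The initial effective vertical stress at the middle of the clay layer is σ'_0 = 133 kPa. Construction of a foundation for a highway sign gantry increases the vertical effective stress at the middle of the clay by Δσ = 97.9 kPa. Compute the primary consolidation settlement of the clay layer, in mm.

Final effective stress: σ'_f = 133 + 97.9 = 230.9 kPa.
σ'_f = 230.9 > σ'_p = 201 kPa, so the stress path crosses the preconsolidation pressure — recompression up to σ'_p, then virgin compression beyond:
S_c = H/(1+e₀)·[C_r·log₁₀(σ'_p/σ'_0) + C_c·log₁₀(σ'_f/σ'_p)]
    = 6.4/2.01 × [0.086×log₁₀(201/133) + 0.35×log₁₀(230.9/201)]
    = 3.1841 × [0.015424 + 0.02108] = 0.1162 m

S_c ≈ 116 mm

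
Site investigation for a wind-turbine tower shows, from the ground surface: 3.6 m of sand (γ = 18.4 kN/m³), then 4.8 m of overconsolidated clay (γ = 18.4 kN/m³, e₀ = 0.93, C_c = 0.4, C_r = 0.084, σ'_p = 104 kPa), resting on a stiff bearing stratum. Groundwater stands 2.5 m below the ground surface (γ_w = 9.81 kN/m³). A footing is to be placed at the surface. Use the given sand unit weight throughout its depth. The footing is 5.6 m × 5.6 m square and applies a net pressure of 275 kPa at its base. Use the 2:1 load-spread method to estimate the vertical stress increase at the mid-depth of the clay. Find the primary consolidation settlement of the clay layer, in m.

S_c ≈ 0.157 m

Mid-depth of clay below the ground surface: z = 3.6 + 4.8/2 = 6 m.
Total vertical stress at mid-clay: σ_v = 18.4×3.6 + 18.4×2.4 = 110.4 kPa.
Pore pressure: u = 9.81×(6 − 2.5) = 34.335 kPa.
Initial effective stress: σ'_0 = σ_v − u = 110.4 − 34.335 = 76.065 kPa.
Stress increase at mid-clay by the 2:1 spreading method:
Δσ = qBL/((B+z)(L+z)) = 275×5.6×5.6/((5.6+6)(5.6+6)) = 64.09 kPa
Final effective stress: σ'_f = 76.065 + 64.09 = 140.16 kPa.
σ'_f = 140.16 > σ'_p = 104 kPa, so the stress path crosses the preconsolidation pressure — recompression up to σ'_p, then virgin compression beyond:
S_c = H/(1+e₀)·[C_r·log₁₀(σ'_p/σ'_0) + C_c·log₁₀(σ'_f/σ'_p)]
    = 4.8/1.93 × [0.084×log₁₀(104/76.065) + 0.4×log₁₀(140.16/104)]
    = 2.487 × [0.011411 + 0.051836] = 0.1573 m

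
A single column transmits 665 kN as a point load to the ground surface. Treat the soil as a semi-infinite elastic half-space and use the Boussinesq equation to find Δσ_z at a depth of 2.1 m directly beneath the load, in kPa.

Δσ_z ≈ 72 kPa

Boussinesq vertical stress below a point load on an elastic half-space:
Δσ_z = 3P/(2πz²) · [1 + (r/z)²]^(−5/2)
r/z = 0/2.1 = 0; [1+(r/z)²]^(−5/2) = 1.
Δσ_z = 3×665/(2π×2.1²) × 1 = 71.999 × 1 = 72 kPa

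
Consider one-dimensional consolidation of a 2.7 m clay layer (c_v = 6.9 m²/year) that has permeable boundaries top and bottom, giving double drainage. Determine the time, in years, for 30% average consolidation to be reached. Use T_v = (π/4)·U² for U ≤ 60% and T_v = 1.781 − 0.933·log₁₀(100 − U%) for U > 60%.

t ≈ 0.0187 years

Drainage path length: H_d = H/2 = 1.35 m (double drainage).
U ≤ 60%: T_v = (π/4)·U² = (π/4)×0.3² = 0.070686.
t = T_v·H_d²/c_v = 0.070686×1.35²/6.9 = 0.01867 years.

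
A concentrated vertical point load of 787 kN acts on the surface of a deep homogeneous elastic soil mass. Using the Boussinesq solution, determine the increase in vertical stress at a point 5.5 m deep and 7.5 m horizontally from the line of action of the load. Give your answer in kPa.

Δσ_z ≈ 0.898 kPa

Boussinesq vertical stress below a point load on an elastic half-space:
Δσ_z = 3P/(2πz²) · [1 + (r/z)²]^(−5/2)
r/z = 7.5/5.5 = 1.3636; [1+(r/z)²]^(−5/2) = 0.072322.
Δσ_z = 3×787/(2π×5.5²) × 0.072322 = 12.422 × 0.072322 = 0.8984 kPa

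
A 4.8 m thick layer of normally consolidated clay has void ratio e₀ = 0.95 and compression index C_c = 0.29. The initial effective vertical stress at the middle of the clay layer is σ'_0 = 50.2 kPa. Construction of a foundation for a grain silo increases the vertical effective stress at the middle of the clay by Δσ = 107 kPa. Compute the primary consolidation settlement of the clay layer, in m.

Final effective stress: σ'_f = σ'_0 + Δσ = 50.2 + 107 = 157.2 kPa.
Normally consolidated clay, so the full stress increment lies on the virgin compression line:
S_c = C_c·H/(1+e₀)·log₁₀(σ'_f/σ'_0) = 0.29×4.8/(1+0.95)×log₁₀(157.2/50.2)
    = 0.71385 × 0.49575 = 0.3539 m

S_c ≈ 0.354 m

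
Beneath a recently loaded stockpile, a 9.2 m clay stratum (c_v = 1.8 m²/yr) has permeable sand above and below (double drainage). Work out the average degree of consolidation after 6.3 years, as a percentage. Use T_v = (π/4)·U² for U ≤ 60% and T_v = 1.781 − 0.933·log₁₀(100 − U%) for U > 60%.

U ≈ 78.4 %

Drainage path length: H_d = H/2 = 4.6 m (double drainage).
T_v = c_v·t/H_d² = 1.8×6.3/4.6² = 0.53592.
T_v = 0.53592 corresponds to the U > 60% branch:
U = 1 − 10^((1.781 − T_v)/0.933)/100 = 0.784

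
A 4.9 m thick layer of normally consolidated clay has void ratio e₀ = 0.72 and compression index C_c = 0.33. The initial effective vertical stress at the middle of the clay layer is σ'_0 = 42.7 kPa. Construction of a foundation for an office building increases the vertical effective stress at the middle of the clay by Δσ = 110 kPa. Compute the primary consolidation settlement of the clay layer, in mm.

S_c ≈ 520 mm

Final effective stress: σ'_f = σ'_0 + Δσ = 42.7 + 110 = 152.7 kPa.
Normally consolidated clay, so the full stress increment lies on the virgin compression line:
S_c = C_c·H/(1+e₀)·log₁₀(σ'_f/σ'_0) = 0.33×4.9/(1+0.72)×log₁₀(152.7/42.7)
    = 0.94012 × 0.55341 = 0.5203 m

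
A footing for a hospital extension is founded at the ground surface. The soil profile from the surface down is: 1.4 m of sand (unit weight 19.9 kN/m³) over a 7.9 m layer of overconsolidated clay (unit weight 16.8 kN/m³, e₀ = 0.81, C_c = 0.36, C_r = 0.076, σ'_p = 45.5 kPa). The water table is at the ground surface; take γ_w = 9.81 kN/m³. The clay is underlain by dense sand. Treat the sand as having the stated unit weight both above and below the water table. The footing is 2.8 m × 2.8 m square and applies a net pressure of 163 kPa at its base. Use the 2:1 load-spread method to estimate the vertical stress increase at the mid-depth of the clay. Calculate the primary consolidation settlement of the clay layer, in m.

Mid-depth of clay below the ground surface: z = 1.4 + 7.9/2 = 5.35 m.
Total vertical stress at mid-clay: σ_v = 19.9×1.4 + 16.8×3.95 = 94.22 kPa.
Pore pressure: u = 9.81×(5.35 − 0) = 52.483 kPa.
Initial effective stress: σ'_0 = σ_v − u = 94.22 − 52.483 = 41.737 kPa.
Stress increase at mid-clay by the 2:1 spreading method:
Δσ = qBL/((B+z)(L+z)) = 163×2.8×2.8/((2.8+5.35)(2.8+5.35)) = 19.239 kPa
Final effective stress: σ'_f = 41.737 + 19.239 = 60.976 kPa.
σ'_f = 60.976 > σ'_p = 45.5 kPa, so the stress path crosses the preconsolidation pressure — recompression up to σ'_p, then virgin compression beyond:
S_c = H/(1+e₀)·[C_r·log₁₀(σ'_p/σ'_0) + C_c·log₁₀(σ'_f/σ'_p)]
    = 7.9/1.81 × [0.076×log₁₀(45.5/41.737) + 0.36×log₁₀(60.976/45.5)]
    = 4.3646 × [0.0028493 + 0.045773] = 0.2122 m

S_c ≈ 0.212 m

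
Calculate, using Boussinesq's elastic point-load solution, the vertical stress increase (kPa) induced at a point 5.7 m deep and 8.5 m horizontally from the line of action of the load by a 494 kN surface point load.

Boussinesq vertical stress below a point load on an elastic half-space:
Δσ_z = 3P/(2πz²) · [1 + (r/z)²]^(−5/2)
r/z = 8.5/5.7 = 1.4912; [1+(r/z)²]^(−5/2) = 0.053591.
Δσ_z = 3×494/(2π×5.7²) × 0.053591 = 7.2597 × 0.053591 = 0.3891 kPa

Δσ_z ≈ 0.389 kPa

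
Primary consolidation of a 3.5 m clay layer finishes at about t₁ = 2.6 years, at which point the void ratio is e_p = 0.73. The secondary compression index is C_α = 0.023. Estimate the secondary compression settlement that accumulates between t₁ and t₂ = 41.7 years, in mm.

Secondary compression: S_s = C_α·H/(1+e_p)·log₁₀(t₂/t₁)
S_s = 0.023×3.5/(1+0.73)×log₁₀(41.7/2.6)
    = 0.04653 × 1.205 = 0.05608 m

S_s ≈ 56.1 mm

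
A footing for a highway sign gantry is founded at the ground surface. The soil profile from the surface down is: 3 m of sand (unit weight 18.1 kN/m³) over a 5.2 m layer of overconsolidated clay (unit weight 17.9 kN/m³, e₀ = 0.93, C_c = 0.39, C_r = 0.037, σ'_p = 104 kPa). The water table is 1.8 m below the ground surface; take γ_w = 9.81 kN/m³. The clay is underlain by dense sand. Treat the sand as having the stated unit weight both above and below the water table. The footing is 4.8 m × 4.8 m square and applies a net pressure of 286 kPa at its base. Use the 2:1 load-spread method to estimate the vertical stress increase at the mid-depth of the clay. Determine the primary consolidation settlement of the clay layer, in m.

Mid-depth of clay below the ground surface: z = 3 + 5.2/2 = 5.6 m.
Total vertical stress at mid-clay: σ_v = 18.1×3 + 17.9×2.6 = 100.84 kPa.
Pore pressure: u = 9.81×(5.6 − 1.8) = 37.278 kPa.
Initial effective stress: σ'_0 = σ_v − u = 100.84 − 37.278 = 63.562 kPa.
Stress increase at mid-clay by the 2:1 spreading method:
Δσ = qBL/((B+z)(L+z)) = 286×4.8×4.8/((4.8+5.6)(4.8+5.6)) = 60.923 kPa
Final effective stress: σ'_f = 63.562 + 60.923 = 124.48 kPa.
σ'_f = 124.48 > σ'_p = 104 kPa, so the stress path crosses the preconsolidation pressure — recompression up to σ'_p, then virgin compression beyond:
S_c = H/(1+e₀)·[C_r·log₁₀(σ'_p/σ'_0) + C_c·log₁₀(σ'_f/σ'_p)]
    = 5.2/1.93 × [0.037×log₁₀(104/63.562) + 0.39×log₁₀(124.48/104)]
    = 2.6943 × [0.0079119 + 0.030446] = 0.1033 m

S_c ≈ 0.103 m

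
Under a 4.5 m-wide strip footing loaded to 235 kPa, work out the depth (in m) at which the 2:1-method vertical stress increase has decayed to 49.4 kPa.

2:1 spreading — at depth z the loaded area has grown by z in each plan dimension:
qB/(B+z) = Δσ_z ⇒ z = qB/Δσ_z − B = 235×4.5/49.4 − 4.5 = 16.91 m

z ≈ 16.9 m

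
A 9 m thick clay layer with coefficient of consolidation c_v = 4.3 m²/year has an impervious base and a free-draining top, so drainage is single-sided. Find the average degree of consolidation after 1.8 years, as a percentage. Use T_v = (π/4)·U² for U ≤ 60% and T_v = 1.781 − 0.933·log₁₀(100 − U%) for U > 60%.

U ≈ 34.9 %

Drainage path length: H_d = H = 9 m (single drainage).
T_v = c_v·t/H_d² = 4.3×1.8/9² = 0.095556.
T_v = 0.095556 corresponds to the U ≤ 60% branch:
U = √(4T_v/π) = 0.3488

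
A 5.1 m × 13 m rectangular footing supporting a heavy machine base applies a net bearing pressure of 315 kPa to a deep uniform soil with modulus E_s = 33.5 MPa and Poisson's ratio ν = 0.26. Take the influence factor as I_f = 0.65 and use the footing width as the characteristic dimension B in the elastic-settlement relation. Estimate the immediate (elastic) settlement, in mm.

Immediate (elastic) settlement: S_e = q·B·(1−ν²)/E_s · I_f.
E_s = 33.5 MPa = 33500 kPa.
S_e = 315 × 5.1 × (1 − 0.26²) / 33500 × 0.65
    = 315 × 5.1 × 0.9324 / 33500 × 0.65
    = 0.02906 m = 29.06 mm

S_e ≈ 29.1 mm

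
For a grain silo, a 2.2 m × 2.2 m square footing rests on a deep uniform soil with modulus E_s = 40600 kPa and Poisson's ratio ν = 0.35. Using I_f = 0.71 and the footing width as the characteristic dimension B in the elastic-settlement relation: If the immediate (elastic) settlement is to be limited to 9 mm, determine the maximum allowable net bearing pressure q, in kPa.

S_e = q·B·(1−ν²)/E_s · I_f  ⇒  q = S_e·E_s / (B·(1−ν²)·I_f).
q = 0.009 × 40600 / (2.2 × 0.8775 × 0.71) = 266.6 kPa

q ≈ 267 kPa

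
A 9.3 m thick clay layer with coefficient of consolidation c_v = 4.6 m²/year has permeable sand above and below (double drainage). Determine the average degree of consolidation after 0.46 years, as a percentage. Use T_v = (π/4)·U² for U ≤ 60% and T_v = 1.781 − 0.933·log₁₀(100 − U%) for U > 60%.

Drainage path length: H_d = H/2 = 4.65 m (double drainage).
T_v = c_v·t/H_d² = 4.6×0.46/4.65² = 0.097861.
T_v = 0.097861 corresponds to the U ≤ 60% branch:
U = √(4T_v/π) = 0.353

U ≈ 35.3 %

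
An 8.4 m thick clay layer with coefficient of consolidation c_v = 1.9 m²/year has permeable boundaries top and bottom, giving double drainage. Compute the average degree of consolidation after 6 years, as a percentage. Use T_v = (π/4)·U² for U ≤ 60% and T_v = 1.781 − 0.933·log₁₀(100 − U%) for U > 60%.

Drainage path length: H_d = H/2 = 4.2 m (double drainage).
T_v = c_v·t/H_d² = 1.9×6/4.2² = 0.64626.
T_v = 0.64626 corresponds to the U > 60% branch:
U = 1 − 10^((1.781 − T_v)/0.933)/100 = 0.8355

U ≈ 83.5 %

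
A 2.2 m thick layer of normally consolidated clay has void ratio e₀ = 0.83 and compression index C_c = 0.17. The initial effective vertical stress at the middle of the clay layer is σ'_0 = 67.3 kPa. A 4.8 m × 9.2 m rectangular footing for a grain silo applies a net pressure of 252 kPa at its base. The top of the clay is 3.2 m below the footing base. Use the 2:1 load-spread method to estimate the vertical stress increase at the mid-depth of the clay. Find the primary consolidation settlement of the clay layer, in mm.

S_c ≈ 75.7 mm

Mid-depth of clay below the footing base: z = 3.2 + 2.2/2 = 4.3 m.
Stress increase at mid-clay by the 2:1 spreading method:
Δσ = qBL/((B+z)(L+z)) = 252×4.8×9.2/((4.8+4.3)(9.2+4.3)) = 90.585 kPa
Final effective stress: σ'_f = σ'_0 + Δσ = 67.3 + 90.585 = 157.88 kPa.
Normally consolidated clay, so the full stress increment lies on the virgin compression line:
S_c = C_c·H/(1+e₀)·log₁₀(σ'_f/σ'_0) = 0.17×2.2/(1+0.83)×log₁₀(157.88/67.3)
    = 0.20437 × 0.37031 = 0.07568 m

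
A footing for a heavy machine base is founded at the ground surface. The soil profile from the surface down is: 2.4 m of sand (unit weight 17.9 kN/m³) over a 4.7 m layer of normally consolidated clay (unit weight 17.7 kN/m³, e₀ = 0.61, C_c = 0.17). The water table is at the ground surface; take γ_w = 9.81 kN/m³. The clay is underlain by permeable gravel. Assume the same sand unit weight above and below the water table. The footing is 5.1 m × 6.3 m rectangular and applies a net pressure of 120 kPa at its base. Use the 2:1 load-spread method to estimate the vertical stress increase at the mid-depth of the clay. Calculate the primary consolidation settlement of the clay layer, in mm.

S_c ≈ 142 mm

Mid-depth of clay below the ground surface: z = 2.4 + 4.7/2 = 4.75 m.
Total vertical stress at mid-clay: σ_v = 17.9×2.4 + 17.7×2.35 = 84.555 kPa.
Pore pressure: u = 9.81×(4.75 − 0) = 46.598 kPa.
Initial effective stress: σ'_0 = σ_v − u = 84.555 − 46.598 = 37.957 kPa.
Stress increase at mid-clay by the 2:1 spreading method:
Δσ = qBL/((B+z)(L+z)) = 120×5.1×6.3/((5.1+4.75)(6.3+4.75)) = 35.424 kPa
Final effective stress: σ'_f = σ'_0 + Δσ = 37.957 + 35.424 = 73.381 kPa.
Normally consolidated clay, so the full stress increment lies on the virgin compression line:
S_c = C_c·H/(1+e₀)·log₁₀(σ'_f/σ'_0) = 0.17×4.7/(1+0.61)×log₁₀(73.381/37.957)
    = 0.49627 × 0.28629 = 0.1421 m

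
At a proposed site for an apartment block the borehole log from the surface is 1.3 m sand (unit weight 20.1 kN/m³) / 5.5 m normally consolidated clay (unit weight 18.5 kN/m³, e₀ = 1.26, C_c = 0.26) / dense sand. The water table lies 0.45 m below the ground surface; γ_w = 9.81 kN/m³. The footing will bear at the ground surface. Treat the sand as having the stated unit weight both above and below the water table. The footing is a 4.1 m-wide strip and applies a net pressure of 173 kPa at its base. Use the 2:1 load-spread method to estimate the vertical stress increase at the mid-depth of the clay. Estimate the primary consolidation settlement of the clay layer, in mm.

Mid-depth of clay below the ground surface: z = 1.3 + 5.5/2 = 4.05 m.
Total vertical stress at mid-clay: σ_v = 20.1×1.3 + 18.5×2.75 = 77.005 kPa.
Pore pressure: u = 9.81×(4.05 − 0.45) = 35.316 kPa.
Initial effective stress: σ'_0 = σ_v − u = 77.005 − 35.316 = 41.689 kPa.
Stress increase at mid-clay by the 2:1 spreading method:
Δσ = qB/(B+z) = 173×4.1/(4.1+4.05) = 87.031 kPa
Final effective stress: σ'_f = σ'_0 + Δσ = 41.689 + 87.031 = 128.72 kPa.
Normally consolidated clay, so the full stress increment lies on the virgin compression line:
S_c = C_c·H/(1+e₀)·log₁₀(σ'_f/σ'_0) = 0.26×5.5/(1+1.26)×log₁₀(128.72/41.689)
    = 0.63274 × 0.48962 = 0.3098 m

S_c ≈ 310 mm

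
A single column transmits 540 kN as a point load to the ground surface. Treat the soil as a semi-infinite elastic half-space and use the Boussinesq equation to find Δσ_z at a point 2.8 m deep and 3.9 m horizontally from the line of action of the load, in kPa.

Boussinesq vertical stress below a point load on an elastic half-space:
Δσ_z = 3P/(2πz²) · [1 + (r/z)²]^(−5/2)
r/z = 3.9/2.8 = 1.3929; [1+(r/z)²]^(−5/2) = 0.06747.
Δσ_z = 3×540/(2π×2.8²) × 0.06747 = 32.887 × 0.06747 = 2.219 kPa

Δσ_z ≈ 2.22 kPa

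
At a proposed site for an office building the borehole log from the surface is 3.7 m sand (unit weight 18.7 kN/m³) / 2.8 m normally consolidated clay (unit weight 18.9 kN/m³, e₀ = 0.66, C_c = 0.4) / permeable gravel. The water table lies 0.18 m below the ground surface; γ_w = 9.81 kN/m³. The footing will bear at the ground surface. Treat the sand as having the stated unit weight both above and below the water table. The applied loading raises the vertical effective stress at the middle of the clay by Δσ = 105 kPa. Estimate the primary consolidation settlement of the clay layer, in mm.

Mid-depth of clay below the ground surface: z = 3.7 + 2.8/2 = 5.1 m.
Total vertical stress at mid-clay: σ_v = 18.7×3.7 + 18.9×1.4 = 95.65 kPa.
Pore pressure: u = 9.81×(5.1 − 0.18) = 48.265 kPa.
Initial effective stress: σ'_0 = σ_v − u = 95.65 − 48.265 = 47.385 kPa.
Final effective stress: σ'_f = σ'_0 + Δσ = 47.385 + 105 = 152.38 kPa.
Normally consolidated clay, so the full stress increment lies on the virgin compression line:
S_c = C_c·H/(1+e₀)·log₁₀(σ'_f/σ'_0) = 0.4×2.8/(1+0.66)×log₁₀(152.38/47.385)
    = 0.6747 × 0.50729 = 0.3423 m

S_c ≈ 342 mm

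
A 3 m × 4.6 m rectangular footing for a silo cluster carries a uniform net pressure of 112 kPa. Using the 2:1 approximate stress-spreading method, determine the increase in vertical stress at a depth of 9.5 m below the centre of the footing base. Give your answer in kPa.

By the 2:1 method the load spreads at 1 horizontal : 2 vertical, so at depth z the loaded area has grown by z in each plan dimension:
Δσ = qBL/((B+z)(L+z)) = 112×3×4.6/((3+9.5)(4.6+9.5)) = 8.7694 kPa

Δσ_z ≈ 8.77 kPa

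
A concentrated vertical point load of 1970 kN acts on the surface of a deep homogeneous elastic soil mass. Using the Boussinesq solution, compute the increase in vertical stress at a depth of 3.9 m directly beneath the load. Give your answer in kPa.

Δσ_z ≈ 61.8 kPa

Boussinesq vertical stress below a point load on an elastic half-space:
Δσ_z = 3P/(2πz²) · [1 + (r/z)²]^(−5/2)
r/z = 0/3.9 = 0; [1+(r/z)²]^(−5/2) = 1.
Δσ_z = 3×1970/(2π×3.9²) × 1 = 61.841 × 1 = 61.84 kPa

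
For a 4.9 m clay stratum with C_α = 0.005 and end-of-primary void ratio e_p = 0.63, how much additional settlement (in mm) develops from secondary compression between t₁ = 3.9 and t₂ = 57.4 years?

Secondary compression: S_s = C_α·H/(1+e_p)·log₁₀(t₂/t₁)
S_s = 0.005×4.9/(1+0.63)×log₁₀(57.4/3.9)
    = 0.01503 × 1.168 = 0.01755 m

S_s ≈ 17.6 mm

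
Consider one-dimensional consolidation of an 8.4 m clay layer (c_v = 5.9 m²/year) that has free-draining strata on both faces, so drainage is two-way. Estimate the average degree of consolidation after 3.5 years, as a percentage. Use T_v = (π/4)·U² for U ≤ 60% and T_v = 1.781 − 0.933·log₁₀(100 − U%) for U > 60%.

Drainage path length: H_d = H/2 = 4.2 m (double drainage).
T_v = c_v·t/H_d² = 5.9×3.5/4.2² = 1.1706.
T_v = 1.1706 corresponds to the U > 60% branch:
U = 1 − 10^((1.781 − T_v)/0.933)/100 = 0.9549

U ≈ 95.5 %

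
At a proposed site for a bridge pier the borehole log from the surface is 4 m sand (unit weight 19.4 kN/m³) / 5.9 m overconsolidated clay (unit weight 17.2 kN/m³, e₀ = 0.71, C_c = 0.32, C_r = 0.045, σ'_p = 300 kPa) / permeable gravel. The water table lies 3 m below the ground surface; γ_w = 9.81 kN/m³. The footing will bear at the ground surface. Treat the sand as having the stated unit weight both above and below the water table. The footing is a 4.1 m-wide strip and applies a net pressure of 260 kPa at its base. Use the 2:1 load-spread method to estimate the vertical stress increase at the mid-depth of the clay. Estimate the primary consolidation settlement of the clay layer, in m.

S_c ≈ 0.0493 m

Mid-depth of clay below the ground surface: z = 4 + 5.9/2 = 6.95 m.
Total vertical stress at mid-clay: σ_v = 19.4×4 + 17.2×2.95 = 128.34 kPa.
Pore pressure: u = 9.81×(6.95 − 3) = 38.75 kPa.
Initial effective stress: σ'_0 = σ_v − u = 128.34 − 38.75 = 89.59 kPa.
Stress increase at mid-clay by the 2:1 spreading method:
Δσ = qB/(B+z) = 260×4.1/(4.1+6.95) = 96.471 kPa
Final effective stress: σ'_f = 89.59 + 96.471 = 186.06 kPa.
σ'_f = 186.06 ≤ σ'_p = 300 kPa, so the clay remains overconsolidated and only the recompression index applies:
S_c = C_r·H/(1+e₀)·log₁₀(σ'_f/σ'_0) = 0.045×5.9/1.71×log₁₀(186.06/89.59)
    = 0.15526 × 0.31739 = 0.04928 m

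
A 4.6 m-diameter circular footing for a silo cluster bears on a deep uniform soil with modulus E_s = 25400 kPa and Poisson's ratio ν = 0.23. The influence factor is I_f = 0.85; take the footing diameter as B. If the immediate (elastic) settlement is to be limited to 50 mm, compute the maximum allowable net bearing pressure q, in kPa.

S_e = q·B·(1−ν²)/E_s · I_f  ⇒  q = S_e·E_s / (B·(1−ν²)·I_f).
q = 0.05 × 25400 / (4.6 × 0.9471 × 0.85) = 343 kPa

q ≈ 343 kPa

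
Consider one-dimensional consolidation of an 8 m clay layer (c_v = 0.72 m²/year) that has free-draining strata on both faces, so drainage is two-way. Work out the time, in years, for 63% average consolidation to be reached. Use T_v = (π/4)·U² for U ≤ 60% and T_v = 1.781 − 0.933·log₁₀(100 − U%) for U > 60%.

Drainage path length: H_d = H/2 = 4 m (double drainage).
U > 60%: T_v = 1.781 − 0.933·log₁₀(100 − 63) = 0.31787.
t = T_v·H_d²/c_v = 0.31787×4²/0.72 = 7.064 years.

t ≈ 7.06 years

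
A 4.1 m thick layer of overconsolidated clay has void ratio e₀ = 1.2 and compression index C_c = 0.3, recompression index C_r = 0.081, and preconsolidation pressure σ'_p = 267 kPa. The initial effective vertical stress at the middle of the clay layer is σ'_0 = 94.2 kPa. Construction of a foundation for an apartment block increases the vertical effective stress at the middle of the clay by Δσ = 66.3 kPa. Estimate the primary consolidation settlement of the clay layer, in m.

Final effective stress: σ'_f = 94.2 + 66.3 = 160.5 kPa.
σ'_f = 160.5 ≤ σ'_p = 267 kPa, so the clay remains overconsolidated and only the recompression index applies:
S_c = C_r·H/(1+e₀)·log₁₀(σ'_f/σ'_0) = 0.081×4.1/2.2×log₁₀(160.5/94.2)
    = 0.15095 × 0.23142 = 0.03493 m

S_c ≈ 0.0349 m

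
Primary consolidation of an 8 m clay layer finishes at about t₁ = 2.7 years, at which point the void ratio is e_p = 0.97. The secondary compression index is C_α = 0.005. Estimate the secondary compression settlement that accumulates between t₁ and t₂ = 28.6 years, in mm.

S_s ≈ 20.8 mm

Secondary compression: S_s = C_α·H/(1+e_p)·log₁₀(t₂/t₁)
S_s = 0.005×8/(1+0.97)×log₁₀(28.6/2.7)
    = 0.0203 × 1.025 = 0.02081 m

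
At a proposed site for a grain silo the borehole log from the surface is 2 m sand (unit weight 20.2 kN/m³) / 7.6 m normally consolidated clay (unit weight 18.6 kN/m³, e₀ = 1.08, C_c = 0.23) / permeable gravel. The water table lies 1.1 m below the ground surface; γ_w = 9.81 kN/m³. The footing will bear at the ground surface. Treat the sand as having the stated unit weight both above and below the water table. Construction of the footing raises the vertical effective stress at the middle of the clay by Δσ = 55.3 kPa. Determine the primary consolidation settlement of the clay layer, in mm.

S_c ≈ 225 mm

Mid-depth of clay below the ground surface: z = 2 + 7.6/2 = 5.8 m.
Total vertical stress at mid-clay: σ_v = 20.2×2 + 18.6×3.8 = 111.08 kPa.
Pore pressure: u = 9.81×(5.8 − 1.1) = 46.107 kPa.
Initial effective stress: σ'_0 = σ_v − u = 111.08 − 46.107 = 64.973 kPa.
Final effective stress: σ'_f = σ'_0 + Δσ = 64.973 + 55.3 = 120.27 kPa.
Normally consolidated clay, so the full stress increment lies on the virgin compression line:
S_c = C_c·H/(1+e₀)·log₁₀(σ'_f/σ'_0) = 0.23×7.6/(1+1.08)×log₁₀(120.27/64.973)
    = 0.84038 × 0.26742 = 0.2247 m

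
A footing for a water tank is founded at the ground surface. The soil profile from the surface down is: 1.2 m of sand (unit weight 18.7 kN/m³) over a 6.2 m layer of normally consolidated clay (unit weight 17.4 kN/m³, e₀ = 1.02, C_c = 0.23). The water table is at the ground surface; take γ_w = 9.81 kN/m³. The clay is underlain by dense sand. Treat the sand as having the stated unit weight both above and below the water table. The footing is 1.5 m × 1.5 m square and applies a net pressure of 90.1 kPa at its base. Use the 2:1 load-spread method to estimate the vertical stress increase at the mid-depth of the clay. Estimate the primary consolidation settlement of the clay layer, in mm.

S_c ≈ 49.8 mm

Mid-depth of clay below the ground surface: z = 1.2 + 6.2/2 = 4.3 m.
Total vertical stress at mid-clay: σ_v = 18.7×1.2 + 17.4×3.1 = 76.38 kPa.
Pore pressure: u = 9.81×(4.3 − 0) = 42.183 kPa.
Initial effective stress: σ'_0 = σ_v − u = 76.38 − 42.183 = 34.197 kPa.
Stress increase at mid-clay by the 2:1 spreading method:
Δσ = qBL/((B+z)(L+z)) = 90.1×1.5×1.5/((1.5+4.3)(1.5+4.3)) = 6.0263 kPa
Final effective stress: σ'_f = σ'_0 + Δσ = 34.197 + 6.0263 = 40.223 kPa.
Normally consolidated clay, so the full stress increment lies on the virgin compression line:
S_c = C_c·H/(1+e₀)·log₁₀(σ'_f/σ'_0) = 0.23×6.2/(1+1.02)×log₁₀(40.223/34.197)
    = 0.70594 × 0.070486 = 0.04976 m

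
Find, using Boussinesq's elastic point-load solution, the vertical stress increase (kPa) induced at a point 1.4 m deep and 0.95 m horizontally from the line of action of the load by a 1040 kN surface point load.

Boussinesq vertical stress below a point load on an elastic half-space:
Δσ_z = 3P/(2πz²) · [1 + (r/z)²]^(−5/2)
r/z = 0.95/1.4 = 0.67857; [1+(r/z)²]^(−5/2) = 0.38795.
Δσ_z = 3×1040/(2π×1.4²) × 0.38795 = 253.35 × 0.38795 = 98.29 kPa

Δσ_z ≈ 98.3 kPa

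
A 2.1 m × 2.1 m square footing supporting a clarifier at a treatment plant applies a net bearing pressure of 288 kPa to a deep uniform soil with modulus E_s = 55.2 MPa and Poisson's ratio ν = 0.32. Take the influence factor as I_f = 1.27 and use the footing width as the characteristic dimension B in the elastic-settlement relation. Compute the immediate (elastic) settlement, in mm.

S_e ≈ 12.5 mm

Immediate (elastic) settlement: S_e = q·B·(1−ν²)/E_s · I_f.
E_s = 55.2 MPa = 55200 kPa.
S_e = 288 × 2.1 × (1 − 0.32²) / 55200 × 1.27
    = 288 × 2.1 × 0.8976 / 55200 × 1.27
    = 0.01249 m = 12.49 mm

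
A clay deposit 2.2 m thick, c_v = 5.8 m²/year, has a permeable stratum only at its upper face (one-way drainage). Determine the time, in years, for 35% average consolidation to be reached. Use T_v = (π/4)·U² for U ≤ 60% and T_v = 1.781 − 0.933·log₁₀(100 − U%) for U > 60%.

t ≈ 0.0803 years

Drainage path length: H_d = H = 2.2 m (single drainage).
U ≤ 60%: T_v = (π/4)·U² = (π/4)×0.35² = 0.096211.
t = T_v·H_d²/c_v = 0.096211×2.2²/5.8 = 0.08029 years.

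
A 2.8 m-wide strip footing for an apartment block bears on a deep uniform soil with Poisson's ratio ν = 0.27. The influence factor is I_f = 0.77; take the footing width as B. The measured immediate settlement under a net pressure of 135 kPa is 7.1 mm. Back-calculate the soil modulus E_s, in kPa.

S_e = q·B·(1−ν²)/E_s · I_f  ⇒  E_s = q·B·(1−ν²)·I_f / S_e.
E_s = 135 × 2.8 × 0.9271 × 0.77 / 0.0071 = 38010 kPa

E_s ≈ 38000 kPa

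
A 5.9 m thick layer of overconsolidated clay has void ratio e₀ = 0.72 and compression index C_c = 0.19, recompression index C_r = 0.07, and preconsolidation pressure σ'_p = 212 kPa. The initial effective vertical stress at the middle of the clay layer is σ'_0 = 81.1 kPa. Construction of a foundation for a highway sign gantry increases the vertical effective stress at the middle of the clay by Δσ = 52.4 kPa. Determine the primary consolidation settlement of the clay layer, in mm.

Final effective stress: σ'_f = 81.1 + 52.4 = 133.5 kPa.
σ'_f = 133.5 ≤ σ'_p = 212 kPa, so the clay remains overconsolidated and only the recompression index applies:
S_c = C_r·H/(1+e₀)·log₁₀(σ'_f/σ'_0) = 0.07×5.9/1.72×log₁₀(133.5/81.1)
    = 0.24011 × 0.21646 = 0.05198 m

S_c ≈ 52 mm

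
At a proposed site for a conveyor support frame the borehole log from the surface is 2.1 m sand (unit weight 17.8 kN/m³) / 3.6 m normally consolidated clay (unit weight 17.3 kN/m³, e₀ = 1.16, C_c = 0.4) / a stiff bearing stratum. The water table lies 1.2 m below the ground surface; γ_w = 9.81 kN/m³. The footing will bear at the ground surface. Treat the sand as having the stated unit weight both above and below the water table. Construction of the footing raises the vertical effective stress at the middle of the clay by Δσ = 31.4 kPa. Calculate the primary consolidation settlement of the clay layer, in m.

S_c ≈ 0.162 m

Mid-depth of clay below the ground surface: z = 2.1 + 3.6/2 = 3.9 m.
Total vertical stress at mid-clay: σ_v = 17.8×2.1 + 17.3×1.8 = 68.52 kPa.
Pore pressure: u = 9.81×(3.9 − 1.2) = 26.487 kPa.
Initial effective stress: σ'_0 = σ_v − u = 68.52 − 26.487 = 42.033 kPa.
Final effective stress: σ'_f = σ'_0 + Δσ = 42.033 + 31.4 = 73.433 kPa.
Normally consolidated clay, so the full stress increment lies on the virgin compression line:
S_c = C_c·H/(1+e₀)·log₁₀(σ'_f/σ'_0) = 0.4×3.6/(1+1.16)×log₁₀(73.433/42.033)
    = 0.66667 × 0.2423 = 0.1615 m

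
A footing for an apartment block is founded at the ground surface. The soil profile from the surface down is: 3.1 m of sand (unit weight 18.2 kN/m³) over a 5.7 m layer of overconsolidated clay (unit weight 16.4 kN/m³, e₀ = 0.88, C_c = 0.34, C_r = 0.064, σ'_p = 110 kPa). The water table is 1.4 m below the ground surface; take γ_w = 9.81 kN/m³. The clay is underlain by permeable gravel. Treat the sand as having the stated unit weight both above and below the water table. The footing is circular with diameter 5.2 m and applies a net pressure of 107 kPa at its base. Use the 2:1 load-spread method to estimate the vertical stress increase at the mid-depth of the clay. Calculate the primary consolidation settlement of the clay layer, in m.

Mid-depth of clay below the ground surface: z = 3.1 + 5.7/2 = 5.95 m.
Total vertical stress at mid-clay: σ_v = 18.2×3.1 + 16.4×2.85 = 103.16 kPa.
Pore pressure: u = 9.81×(5.95 − 1.4) = 44.636 kPa.
Initial effective stress: σ'_0 = σ_v − u = 103.16 − 44.636 = 58.524 kPa.
Stress increase at mid-clay by the 2:1 spreading method:
Δσ ≈ qD²/(D+z)² = 107×5.2²/(5.2+5.95)² = 23.272 kPa
Final effective stress: σ'_f = 58.524 + 23.272 = 81.796 kPa.
σ'_f = 81.796 ≤ σ'_p = 110 kPa, so the clay remains overconsolidated and only the recompression index applies:
S_c = C_r·H/(1+e₀)·log₁₀(σ'_f/σ'_0) = 0.064×5.7/1.88×log₁₀(81.796/58.524)
    = 0.19404 × 0.1454 = 0.02821 m

S_c ≈ 0.0282 m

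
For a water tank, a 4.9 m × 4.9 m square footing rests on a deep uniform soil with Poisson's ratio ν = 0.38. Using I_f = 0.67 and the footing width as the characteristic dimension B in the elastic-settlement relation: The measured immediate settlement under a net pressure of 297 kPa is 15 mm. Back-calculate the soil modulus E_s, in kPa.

E_s ≈ 55600 kPa

S_e = q·B·(1−ν²)/E_s · I_f  ⇒  E_s = q·B·(1−ν²)·I_f / S_e.
E_s = 297 × 4.9 × 0.8556 × 0.67 / 0.015 = 55620 kPa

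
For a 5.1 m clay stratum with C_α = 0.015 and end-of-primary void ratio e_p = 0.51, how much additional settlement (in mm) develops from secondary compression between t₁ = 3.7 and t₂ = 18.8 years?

S_s ≈ 35.8 mm

Secondary compression: S_s = C_α·H/(1+e_p)·log₁₀(t₂/t₁)
S_s = 0.015×5.1/(1+0.51)×log₁₀(18.8/3.7)
    = 0.05066 × 0.706 = 0.03577 m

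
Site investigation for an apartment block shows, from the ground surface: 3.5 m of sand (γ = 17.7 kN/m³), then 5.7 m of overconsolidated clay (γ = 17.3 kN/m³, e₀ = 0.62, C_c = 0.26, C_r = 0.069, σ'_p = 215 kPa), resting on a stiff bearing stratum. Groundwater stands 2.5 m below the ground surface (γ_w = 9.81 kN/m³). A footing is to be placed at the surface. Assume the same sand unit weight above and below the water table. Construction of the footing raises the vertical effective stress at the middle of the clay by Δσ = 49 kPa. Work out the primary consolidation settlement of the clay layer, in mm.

Mid-depth of clay below the ground surface: z = 3.5 + 5.7/2 = 6.35 m.
Total vertical stress at mid-clay: σ_v = 17.7×3.5 + 17.3×2.85 = 111.25 kPa.
Pore pressure: u = 9.81×(6.35 − 2.5) = 37.769 kPa.
Initial effective stress: σ'_0 = σ_v − u = 111.25 − 37.769 = 73.481 kPa.
Final effective stress: σ'_f = 73.481 + 49 = 122.48 kPa.
σ'_f = 122.48 ≤ σ'_p = 215 kPa, so the clay remains overconsolidated and only the recompression index applies:
S_c = C_r·H/(1+e₀)·log₁₀(σ'_f/σ'_0) = 0.069×5.7/1.62×log₁₀(122.48/73.481)
    = 0.24278 × 0.22189 = 0.05387 m

S_c ≈ 53.9 mm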